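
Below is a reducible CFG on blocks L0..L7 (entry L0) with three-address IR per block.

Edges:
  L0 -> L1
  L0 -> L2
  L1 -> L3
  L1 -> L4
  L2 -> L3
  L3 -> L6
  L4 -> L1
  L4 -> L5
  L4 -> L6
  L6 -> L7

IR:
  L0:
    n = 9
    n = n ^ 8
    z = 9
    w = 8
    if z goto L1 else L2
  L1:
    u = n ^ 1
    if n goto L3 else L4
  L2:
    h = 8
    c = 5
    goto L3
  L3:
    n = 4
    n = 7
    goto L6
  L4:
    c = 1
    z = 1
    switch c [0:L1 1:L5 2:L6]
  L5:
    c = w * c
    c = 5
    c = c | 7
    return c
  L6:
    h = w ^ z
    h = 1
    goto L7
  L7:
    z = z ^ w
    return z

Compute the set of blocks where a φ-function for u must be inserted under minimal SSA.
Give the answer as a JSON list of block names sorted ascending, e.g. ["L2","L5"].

idom tree: L1←L0 L2←L0 L3←L0 L4←L1 L5←L4 L6←L0 L7←L6
Join-block Dom:
  L1: preds {L0,L4}: {L0} ∩ {L0,L1,L4} = {L0}; idom=L0
  L3: preds {L1,L2}: {L0,L1} ∩ {L0,L2} = {L0}; idom=L0
  L6: preds {L3,L4}: {L0,L3} ∩ {L0,L1,L4} = {L0}; idom=L0

Frontier:
  L1←L0: walk · to L0
  L1←L4: walk L4→L1 to L0
  L3←L1: walk L1 to L0
  L3←L2: walk L2 to L0
  L6←L3: walk L3 to L0
  L6←L4: walk L4→L1 to L0
  DF(L0)=∅
  DF(L1)={L1,L3,L6}
  DF(L2)={L3}
  DF(L3)={L6}
  DF(L4)={L1,L6}
  DF(L5)=∅
  DF(L6)=∅
  DF(L7)=∅

φ for u: defs {L1}
  DF⁺ = {L1,L3,L6}

Answer: ["L1", "L3", "L6"]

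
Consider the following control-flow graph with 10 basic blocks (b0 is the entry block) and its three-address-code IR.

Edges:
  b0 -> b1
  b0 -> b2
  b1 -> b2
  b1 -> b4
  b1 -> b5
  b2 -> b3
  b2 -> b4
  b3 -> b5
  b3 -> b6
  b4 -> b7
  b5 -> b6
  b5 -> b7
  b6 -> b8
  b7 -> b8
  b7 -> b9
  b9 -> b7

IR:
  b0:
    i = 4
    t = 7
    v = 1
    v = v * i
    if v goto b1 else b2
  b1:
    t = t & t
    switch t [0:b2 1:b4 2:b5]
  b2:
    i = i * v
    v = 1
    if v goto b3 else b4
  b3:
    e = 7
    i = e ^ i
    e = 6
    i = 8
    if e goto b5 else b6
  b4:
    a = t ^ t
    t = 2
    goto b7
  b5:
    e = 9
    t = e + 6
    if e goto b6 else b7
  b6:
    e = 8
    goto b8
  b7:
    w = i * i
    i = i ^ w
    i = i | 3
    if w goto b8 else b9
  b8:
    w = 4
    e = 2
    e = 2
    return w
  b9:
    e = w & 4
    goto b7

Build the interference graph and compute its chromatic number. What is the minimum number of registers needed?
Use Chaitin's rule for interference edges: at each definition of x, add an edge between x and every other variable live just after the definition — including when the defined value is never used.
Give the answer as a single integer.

def/use:
  b0 def {i,t,v} use ∅
  b1 def {t} use {t}
  b2 def {i,v} use {i,v}
  b3 def {e,i} use {i}
  b4 def {a,t} use {t}
  b5 def {e,t} use ∅
  b6 def {e} use ∅
  b7 def {i,w} use {i}
  b8 def {e,w} use ∅
  b9 def {e} use {w}

Backward fixpoint:
  b0: in=∅ out={i,t,v}
  b1: in={i,t,v} out={i,t,v}
  b2: in={i,t,v} out={i,t}
  b3: in={i} out={i}
  b4: in={i,t} out={i}
  b5: in={i} out={i}
  b6: in=∅ out=∅
  b7: in={i} out={i,w}
  b8: in=∅ out=∅
  b9: in={i,w} out={i}

Interfere edges:
  a↔{i}
  e↔{i,t,w}
  i↔{a,e,t,v,w}
  t↔{e,i,v}
  v↔{i,t}
  w↔{e,i}

Colouring:
  lower bound: {e,i,t} mutually conflict ⇒ χ ≥ 3
  3-colouring: c0={i}  c1={a,e,v}  c2={t,w}
  χ = 3

Answer: 3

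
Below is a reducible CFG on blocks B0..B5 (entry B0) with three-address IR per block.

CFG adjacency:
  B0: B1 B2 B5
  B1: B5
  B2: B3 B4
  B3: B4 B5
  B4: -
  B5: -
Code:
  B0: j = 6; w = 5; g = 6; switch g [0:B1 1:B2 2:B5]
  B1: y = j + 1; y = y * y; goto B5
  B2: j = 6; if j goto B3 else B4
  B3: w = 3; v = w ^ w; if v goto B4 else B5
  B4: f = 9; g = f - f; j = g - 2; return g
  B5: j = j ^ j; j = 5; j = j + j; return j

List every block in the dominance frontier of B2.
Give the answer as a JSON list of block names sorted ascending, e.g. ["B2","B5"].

idom tree: B1←B0 B2←B0 B3←B2 B4←B2 B5←B0
Dom∩ at merges:
  B4: preds {B2,B3}: {B0,B2} ∩ {B0,B2,B3} = {B0,B2}; idom=B2
  B5: preds {B0,B1,B3}: {B0} ∩ {B0,B1} ∩ {B0,B2,B3} = {B0}; idom=B0

Frontier:
  B4←B2: walk · to B2
  B4←B3: walk B3 to B2
  B5←B0: walk · to B0
  B5←B1: walk B1 to B0
  B5←B3: walk B3→B2 to B0
  B0: DF=∅
  B1: DF={B5}
  B2: DF={B5}
  B3: DF={B4,B5}
  B4: DF=∅
  B5: DF=∅

DF(B2) = ["B5"]

Answer: ["B5"]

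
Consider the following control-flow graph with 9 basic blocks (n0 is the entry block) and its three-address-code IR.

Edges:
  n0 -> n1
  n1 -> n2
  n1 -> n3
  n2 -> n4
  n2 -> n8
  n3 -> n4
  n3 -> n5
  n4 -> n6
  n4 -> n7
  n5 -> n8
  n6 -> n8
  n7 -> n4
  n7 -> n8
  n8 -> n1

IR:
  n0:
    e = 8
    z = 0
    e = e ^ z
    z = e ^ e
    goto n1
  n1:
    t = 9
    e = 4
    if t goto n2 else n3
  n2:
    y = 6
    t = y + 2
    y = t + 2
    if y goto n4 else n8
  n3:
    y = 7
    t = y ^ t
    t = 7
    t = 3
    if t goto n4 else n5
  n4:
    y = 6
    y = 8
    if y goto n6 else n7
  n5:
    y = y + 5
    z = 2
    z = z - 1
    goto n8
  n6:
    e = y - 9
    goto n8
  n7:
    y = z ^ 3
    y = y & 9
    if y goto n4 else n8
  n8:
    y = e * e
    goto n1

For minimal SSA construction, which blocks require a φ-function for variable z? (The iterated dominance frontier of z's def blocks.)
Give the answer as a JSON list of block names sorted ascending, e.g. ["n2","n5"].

Answer: ["n1", "n8"]

Derivation:
idom tree: n1←n0 n2←n1 n3←n1 n4←n1 n5←n3 n6←n4 n7←n4 n8←n1
Join-block Dom:
  n1: preds {n0,n8}: {n0} ∩ {n0,n1,n8} = {n0}; idom=n0
  n4: preds {n2,n3,n7}: {n0,n1,n2} ∩ {n0,n1,n3} ∩ {n0,n1,n4,n7} = {n0,n1}; idom=n1
  n8: preds {n2,n5,n6,n7}: {n0,n1,n2} ∩ {n0,n1,n3,n5} ∩ {n0,n1,n4,n6} ∩ {n0,n1,n4,n7} = {n0,n1}; idom=n1

DF derivation:
  join n1 pred n0: · stop@n0
  join n1 pred n8: n8→n1 stop@n0
  join n4 pred n2: n2 stop@n1
  join n4 pred n3: n3 stop@n1
  join n4 pred n7: n7→n4 stop@n1
  join n8 pred n2: n2 stop@n1
  join n8 pred n5: n5→n3 stop@n1
  join n8 pred n6: n6→n4 stop@n1
  join n8 pred n7: n7→n4 stop@n1
  n0 → ∅
  n1 → {n1}
  n2 → {n4,n8}
  n3 → {n4,n8}
  n4 → {n4,n8}
  n5 → {n8}
  n6 → {n8}
  n7 → {n4,n8}
  n8 → {n1}

φ for z: defs {n0,n5}
  DF⁺ = {n1,n8}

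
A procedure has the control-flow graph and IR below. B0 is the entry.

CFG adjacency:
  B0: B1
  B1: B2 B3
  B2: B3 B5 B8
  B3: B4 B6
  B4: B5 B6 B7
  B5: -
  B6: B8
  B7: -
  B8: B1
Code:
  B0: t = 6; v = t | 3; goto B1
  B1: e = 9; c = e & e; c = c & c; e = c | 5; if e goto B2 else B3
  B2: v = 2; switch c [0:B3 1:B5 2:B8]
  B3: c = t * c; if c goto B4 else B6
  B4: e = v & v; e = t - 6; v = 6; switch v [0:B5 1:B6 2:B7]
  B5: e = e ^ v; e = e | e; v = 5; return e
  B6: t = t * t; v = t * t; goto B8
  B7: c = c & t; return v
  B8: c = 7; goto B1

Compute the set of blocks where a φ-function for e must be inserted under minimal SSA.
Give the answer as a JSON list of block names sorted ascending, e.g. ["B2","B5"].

idom tree: B1←B0 B2←B1 B3←B1 B4←B3 B5←B1 B6←B3 B7←B4 B8←B1
Dom at joins:
  B1: preds {B0,B8}: {B0} ∩ {B0,B1,B8} = {B0}; idom=B0
  B3: preds {B1,B2}: {B0,B1} ∩ {B0,B1,B2} = {B0,B1}; idom=B1
  B5: preds {B2,B4}: {B0,B1,B2} ∩ {B0,B1,B3,B4} = {B0,B1}; idom=B1
  B6: preds {B3,B4}: {B0,B1,B3} ∩ {B0,B1,B3,B4} = {B0,B1,B3}; idom=B3
  B8: preds {B2,B6}: {B0,B1,B2} ∩ {B0,B1,B3,B6} = {B0,B1}; idom=B1

DF walk-up:
  join B1 pred B0: · stop@B0
  join B1 pred B8: B8→B1 stop@B0
  join B3 pred B1: · stop@B1
  join B3 pred B2: B2 stop@B1
  join B5 pred B2: B2 stop@B1
  join B5 pred B4: B4→B3 stop@B1
  join B6 pred B3: · stop@B3
  join B6 pred B4: B4 stop@B3
  join B8 pred B2: B2 stop@B1
  join B8 pred B6: B6→B3 stop@B1
  B0: DF=∅
  B1: DF={B1}
  B2: DF={B3,B5,B8}
  B3: DF={B5,B8}
  B4: DF={B5,B6}
  B5: DF=∅
  B6: DF={B8}
  B7: DF=∅
  B8: DF={B1}

φ for e: defs {B1,B4,B5}
  DF⁺ = {B1,B5,B6,B8}

Answer: ["B1", "B5", "B6", "B8"]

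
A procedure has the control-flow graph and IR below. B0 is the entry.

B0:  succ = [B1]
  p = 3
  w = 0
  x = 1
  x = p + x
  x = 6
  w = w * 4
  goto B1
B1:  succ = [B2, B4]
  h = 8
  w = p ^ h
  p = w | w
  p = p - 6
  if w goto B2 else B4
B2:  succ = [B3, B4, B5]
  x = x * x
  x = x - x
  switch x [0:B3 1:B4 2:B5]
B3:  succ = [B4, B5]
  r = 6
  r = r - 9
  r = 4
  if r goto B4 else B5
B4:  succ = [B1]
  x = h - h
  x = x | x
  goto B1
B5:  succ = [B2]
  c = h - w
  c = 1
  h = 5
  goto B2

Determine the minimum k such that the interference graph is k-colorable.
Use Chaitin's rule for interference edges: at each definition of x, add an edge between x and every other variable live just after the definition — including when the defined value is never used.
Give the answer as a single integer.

Answer: 5

Analysis:
Per-block:
  B0: {p,w,x} / ∅
  B1: {h,p,w} / {p}
  B2: {x} / {x}
  B3: {r} / ∅
  B4: {x} / {h}
  B5: {c,h} / {h,w}

Liveness:
  B0 li=∅ lo={p,x}
  B1 li={p,x} lo={h,p,w,x}
  B2 li={h,p,w,x} lo={h,p,w,x}
  B3 li={h,p,w,x} lo={h,p,w,x}
  B4 li={h,p} lo={p,x}
  B5 li={h,p,w,x} lo={h,p,w,x}

Conflict graph:
  c↔{p,w,x}
  h↔{p,r,w,x}
  p↔{c,h,r,w,x}
  r↔{h,p,w,x}
  w↔{c,h,p,r,x}
  x↔{c,h,p,r,w}

Registers:
  clique {h,p,r,w,x} ⇒ need ≥ 5
  assign c→R3 h→R3 p→R0 r→R4 w→R1 x→R2 — no edge inside a register ⇒ χ ≤ 5
  χ = 5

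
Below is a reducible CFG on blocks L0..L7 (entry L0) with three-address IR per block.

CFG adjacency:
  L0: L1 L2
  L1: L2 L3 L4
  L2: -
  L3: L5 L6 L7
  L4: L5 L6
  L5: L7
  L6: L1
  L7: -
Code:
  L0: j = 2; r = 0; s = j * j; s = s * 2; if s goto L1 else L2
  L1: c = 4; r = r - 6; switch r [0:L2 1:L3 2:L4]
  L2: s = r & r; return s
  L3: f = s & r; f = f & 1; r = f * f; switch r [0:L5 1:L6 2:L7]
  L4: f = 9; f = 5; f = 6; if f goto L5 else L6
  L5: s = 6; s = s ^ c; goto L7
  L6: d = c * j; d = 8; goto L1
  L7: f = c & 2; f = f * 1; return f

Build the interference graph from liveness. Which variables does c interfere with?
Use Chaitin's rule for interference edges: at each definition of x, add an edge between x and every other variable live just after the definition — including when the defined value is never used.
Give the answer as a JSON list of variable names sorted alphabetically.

Answer: ["f", "j", "r", "s"]

Working:
Block summaries:
  L0: def={j,r,s} ue=∅
  L1: def={c,r} ue={r}
  L2: def={s} ue={r}
  L3: def={f,r} ue={r,s}
  L4: def={f} ue=∅
  L5: def={s} ue={c}
  L6: def={d} ue={c,j}
  L7: def={f} ue={c}

Liveness:
  L0: in=∅ out={j,r,s}
  L1: in={j,r,s} out={c,j,r,s}
  L2: in={r} out=∅
  L3: in={c,j,r,s} out={c,j,r,s}
  L4: in={c,j,r,s} out={c,j,r,s}
  L5: in={c} out={c}
  L6: in={c,j,r,s} out={j,r,s}
  L7: in={c} out=∅

Interference:
  c: {f,j,r,s}
  d: {j,r,s}
  f: {c,j,r,s}
  j: {c,d,f,r,s}
  r: {c,d,f,j,s}
  s: {c,d,f,j,r}

N(c) = ["f", "j", "r", "s"]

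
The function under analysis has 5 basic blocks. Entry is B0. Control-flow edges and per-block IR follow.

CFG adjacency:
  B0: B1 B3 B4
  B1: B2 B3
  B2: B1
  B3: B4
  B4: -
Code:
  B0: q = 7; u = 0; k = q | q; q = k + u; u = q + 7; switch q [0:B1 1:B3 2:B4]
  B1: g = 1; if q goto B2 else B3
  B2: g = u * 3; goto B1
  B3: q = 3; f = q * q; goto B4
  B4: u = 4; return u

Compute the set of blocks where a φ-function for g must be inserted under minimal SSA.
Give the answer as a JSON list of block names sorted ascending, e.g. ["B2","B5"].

Answer: ["B1", "B3", "B4"]

Analysis:
idom tree: B1←B0 B2←B1 B3←B0 B4←B0
Dom at joins:
  B1: preds {B0,B2}: {B0} ∩ {B0,B1,B2} = {B0}; idom=B0
  B3: preds {B0,B1}: {B0} ∩ {B0,B1} = {B0}; idom=B0
  B4: preds {B0,B3}: {B0} ∩ {B0,B3} = {B0}; idom=B0

Frontier:
  B1←B0: walk · to B0
  B1←B2: walk B2→B1 to B0
  B3←B0: walk · to B0
  B3←B1: walk B1 to B0
  B4←B0: walk · to B0
  B4←B3: walk B3 to B0
  B0 → ∅
  B1 → {B1,B3}
  B2 → {B1}
  B3 → {B4}
  B4 → ∅

φ for g: defs {B1,B2}
  DF⁺ = {B1,B3,B4}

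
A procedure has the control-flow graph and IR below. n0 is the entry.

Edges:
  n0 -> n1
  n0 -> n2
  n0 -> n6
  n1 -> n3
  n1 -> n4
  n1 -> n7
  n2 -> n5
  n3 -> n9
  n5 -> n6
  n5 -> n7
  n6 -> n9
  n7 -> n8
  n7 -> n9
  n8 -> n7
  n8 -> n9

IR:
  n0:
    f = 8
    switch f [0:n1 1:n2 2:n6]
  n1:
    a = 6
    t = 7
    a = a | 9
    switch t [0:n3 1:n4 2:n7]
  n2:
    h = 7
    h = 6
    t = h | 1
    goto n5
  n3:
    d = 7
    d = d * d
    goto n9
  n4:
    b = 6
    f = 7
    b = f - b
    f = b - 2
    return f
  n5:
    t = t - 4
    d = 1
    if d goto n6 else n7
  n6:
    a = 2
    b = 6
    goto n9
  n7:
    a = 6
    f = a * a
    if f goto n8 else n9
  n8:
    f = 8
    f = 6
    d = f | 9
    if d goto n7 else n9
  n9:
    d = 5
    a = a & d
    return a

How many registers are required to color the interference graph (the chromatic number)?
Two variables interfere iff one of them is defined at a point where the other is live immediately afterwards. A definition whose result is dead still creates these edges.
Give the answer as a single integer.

def/use:
  n0: {f} / ∅
  n1: {a,t} / ∅
  n2: {h,t} / ∅
  n3: {d} / ∅
  n4: {b,f} / ∅
  n5: {d,t} / {t}
  n6: {a,b} / ∅
  n7: {a,f} / ∅
  n8: {d,f} / ∅
  n9: {a,d} / {a}

Backward fixpoint:
  live n0: ∅→∅
  live n1: ∅→{a}
  live n2: ∅→{t}
  live n3: {a}→{a}
  live n4: ∅→∅
  live n5: {t}→∅
  live n6: ∅→{a}
  live n7: ∅→{a}
  live n8: {a}→{a}
  live n9: {a}→∅

Conflict graph:
  a — {b,d,f,t}
  b — {a,f}
  d — {a}
  f — {a,b}
  h — ∅
  t — {a}

Chromatic number:
  lower bound: {a,b,f} mutually conflict ⇒ χ ≥ 3
  3-colouring: r0={a,h}  r1={b,d,t}  r2={f}
  χ = 3

Answer: 3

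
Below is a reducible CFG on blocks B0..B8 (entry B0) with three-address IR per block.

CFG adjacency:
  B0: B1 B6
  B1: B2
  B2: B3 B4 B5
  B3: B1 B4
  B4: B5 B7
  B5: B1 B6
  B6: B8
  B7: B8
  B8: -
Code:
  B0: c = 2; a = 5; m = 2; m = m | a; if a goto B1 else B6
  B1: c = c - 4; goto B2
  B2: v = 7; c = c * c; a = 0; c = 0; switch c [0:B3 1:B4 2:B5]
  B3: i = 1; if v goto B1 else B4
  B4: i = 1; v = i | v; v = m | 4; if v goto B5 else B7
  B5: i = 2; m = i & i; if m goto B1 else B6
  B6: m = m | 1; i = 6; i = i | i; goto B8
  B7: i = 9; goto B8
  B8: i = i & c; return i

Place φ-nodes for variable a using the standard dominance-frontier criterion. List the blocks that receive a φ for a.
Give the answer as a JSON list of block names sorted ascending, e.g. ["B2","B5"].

Answer: ["B1", "B6", "B8"]

Analysis:
idom tree: B1←B0 B2←B1 B3←B2 B4←B2 B5←B2 B6←B0 B7←B4 B8←B0
Join-block Dom:
  B1: preds {B0,B3,B5}: {B0} ∩ {B0,B1,B2,B3} ∩ {B0,B1,B2,B5} = {B0}; idom=B0
  B4: preds {B2,B3}: {B0,B1,B2} ∩ {B0,B1,B2,B3} = {B0,B1,B2}; idom=B2
  B5: preds {B2,B4}: {B0,B1,B2} ∩ {B0,B1,B2,B4} = {B0,B1,B2}; idom=B2
  B6: preds {B0,B5}: {B0} ∩ {B0,B1,B2,B5} = {B0}; idom=B0
  B8: preds {B6,B7}: {B0,B6} ∩ {B0,B1,B2,B4,B7} = {B0}; idom=B0

DF walk-up:
  B1←B0: walk · to B0
  B1←B3: walk B3→B2→B1 to B0
  B1←B5: walk B5→B2→B1 to B0
  B4←B2: walk · to B2
  B4←B3: walk B3 to B2
  B5←B2: walk · to B2
  B5←B4: walk B4 to B2
  B6←B0: walk · to B0
  B6←B5: walk B5→B2→B1 to B0
  B8←B6: walk B6 to B0
  B8←B7: walk B7→B4→B2→B1 to B0
  B0 → ∅
  B1 → {B1,B6,B8}
  B2 → {B1,B6,B8}
  B3 → {B1,B4}
  B4 → {B5,B8}
  B5 → {B1,B6}
  B6 → {B8}
  B7 → {B8}
  B8 → ∅

φ for a: defs {B0,B2}
  DF⁺ = {B1,B6,B8}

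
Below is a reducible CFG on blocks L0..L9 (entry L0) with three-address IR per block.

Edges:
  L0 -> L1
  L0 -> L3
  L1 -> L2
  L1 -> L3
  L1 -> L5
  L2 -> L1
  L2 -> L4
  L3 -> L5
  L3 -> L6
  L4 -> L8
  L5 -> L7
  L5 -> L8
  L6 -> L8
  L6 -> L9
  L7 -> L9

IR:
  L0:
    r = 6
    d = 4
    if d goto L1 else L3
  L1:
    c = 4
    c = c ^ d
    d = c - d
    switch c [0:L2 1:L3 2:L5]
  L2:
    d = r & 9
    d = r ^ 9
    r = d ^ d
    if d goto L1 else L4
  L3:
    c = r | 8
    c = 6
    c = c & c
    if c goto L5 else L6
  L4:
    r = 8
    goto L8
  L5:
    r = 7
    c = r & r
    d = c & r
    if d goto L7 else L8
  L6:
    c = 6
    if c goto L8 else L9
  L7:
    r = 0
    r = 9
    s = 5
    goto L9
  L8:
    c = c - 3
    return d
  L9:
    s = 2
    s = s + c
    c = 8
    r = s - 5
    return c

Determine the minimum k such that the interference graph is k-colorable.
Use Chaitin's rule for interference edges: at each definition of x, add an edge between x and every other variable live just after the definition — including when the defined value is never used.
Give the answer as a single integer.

Answer: 3

Derivation:
def/use:
  L0 def {d,r} use ∅
  L1 def {c,d} use {d}
  L2 def {d,r} use {r}
  L3 def {c} use {r}
  L4 def {r} use ∅
  L5 def {c,d,r} use ∅
  L6 def {c} use ∅
  L7 def {r,s} use ∅
  L8 def {c} use {c,d}
  L9 def {c,r,s} use {c}

Live sets:
  live L0: ∅→{d,r}
  live L1: {d,r}→{c,d,r}
  live L2: {c,r}→{c,d,r}
  live L3: {d,r}→{d}
  live L4: {c,d}→{c,d}
  live L5: ∅→{c,d}
  live L6: {d}→{c,d}
  live L7: {c}→{c}
  live L8: {c,d}→∅
  live L9: {c}→∅

Interference:
  c: {d,r,s}
  d: {c,r}
  r: {c,d}
  s: {c}

Registers:
  {c,d,r} pairwise interfere (3-clique) ⇒ χ ≥ 3
  assign c→r0 d→r1 r→r2 s→r1 — no edge inside a register ⇒ χ ≤ 3
  χ = 3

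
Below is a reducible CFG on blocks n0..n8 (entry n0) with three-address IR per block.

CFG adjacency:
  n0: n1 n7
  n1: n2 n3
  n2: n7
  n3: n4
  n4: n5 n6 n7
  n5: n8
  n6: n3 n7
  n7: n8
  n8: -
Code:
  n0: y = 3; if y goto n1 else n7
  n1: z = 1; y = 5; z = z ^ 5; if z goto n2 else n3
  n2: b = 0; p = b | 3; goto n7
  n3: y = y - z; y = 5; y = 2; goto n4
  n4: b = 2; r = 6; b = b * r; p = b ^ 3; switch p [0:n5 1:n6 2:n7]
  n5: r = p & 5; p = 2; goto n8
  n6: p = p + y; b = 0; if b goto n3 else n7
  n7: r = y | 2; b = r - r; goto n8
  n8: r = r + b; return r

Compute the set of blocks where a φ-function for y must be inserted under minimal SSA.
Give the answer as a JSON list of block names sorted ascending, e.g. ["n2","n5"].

idom tree: n1←n0 n2←n1 n3←n1 n4←n3 n5←n4 n6←n4 n7←n0 n8←n0
Dom∩ at merges:
  n3: preds {n1,n6}: {n0,n1} ∩ {n0,n1,n3,n4,n6} = {n0,n1}; idom=n1
  n7: preds {n0,n2,n4,n6}: {n0} ∩ {n0,n1,n2} ∩ {n0,n1,n3,n4} ∩ {n0,n1,n3,n4,n6} = {n0}; idom=n0
  n8: preds {n5,n7}: {n0,n1,n3,n4,n5} ∩ {n0,n7} = {n0}; idom=n0

DF derivation:
  join n3 pred n1: · stop@n1
  join n3 pred n6: n6→n4→n3 stop@n1
  join n7 pred n0: · stop@n0
  join n7 pred n2: n2→n1 stop@n0
  join n7 pred n4: n4→n3→n1 stop@n0
  join n7 pred n6: n6→n4→n3→n1 stop@n0
  join n8 pred n5: n5→n4→n3→n1 stop@n0
  join n8 pred n7: n7 stop@n0
  DF(n0)=∅
  DF(n1)={n7,n8}
  DF(n2)={n7}
  DF(n3)={n3,n7,n8}
  DF(n4)={n3,n7,n8}
  DF(n5)={n8}
  DF(n6)={n3,n7}
  DF(n7)={n8}
  DF(n8)=∅

φ for y: defs {n0,n1,n3}
  DF⁺ = {n3,n7,n8}

Answer: ["n3", "n7", "n8"]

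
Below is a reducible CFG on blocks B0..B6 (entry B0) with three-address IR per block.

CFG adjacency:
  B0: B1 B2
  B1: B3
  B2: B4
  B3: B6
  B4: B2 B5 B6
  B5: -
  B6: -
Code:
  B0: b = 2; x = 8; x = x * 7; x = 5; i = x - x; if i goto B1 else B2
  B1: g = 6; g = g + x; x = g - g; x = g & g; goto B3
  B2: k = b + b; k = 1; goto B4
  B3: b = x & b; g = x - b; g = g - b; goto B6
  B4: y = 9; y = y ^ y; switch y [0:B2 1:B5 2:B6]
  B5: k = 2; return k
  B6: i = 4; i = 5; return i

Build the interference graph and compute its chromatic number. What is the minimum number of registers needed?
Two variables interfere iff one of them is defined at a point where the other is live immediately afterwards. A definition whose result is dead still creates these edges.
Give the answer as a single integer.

Answer: 3

Working:
Per-block:
  B0 def {b,i,x} use ∅
  B1 def {g,x} use {x}
  B2 def {k} use {b}
  B3 def {b,g} use {b,x}
  B4 def {y} use ∅
  B5 def {k} use ∅
  B6 def {i} use ∅

Live sets:
  live B0: ∅→{b,x}
  live B1: {b,x}→{b,x}
  live B2: {b}→{b}
  live B3: {b,x}→∅
  live B4: {b}→{b}
  live B5: ∅→∅
  live B6: ∅→∅

Conflict graph:
  b — {g,i,k,x,y}
  g — {b,x}
  i — {b,x}
  k — {b}
  x — {b,g,i}
  y — {b}

Registers:
  {b,g,x} pairwise interfere (3-clique) ⇒ χ ≥ 3
  3-colouring: R0={b}  R1={k,x,y}  R2={g,i}
  χ = 3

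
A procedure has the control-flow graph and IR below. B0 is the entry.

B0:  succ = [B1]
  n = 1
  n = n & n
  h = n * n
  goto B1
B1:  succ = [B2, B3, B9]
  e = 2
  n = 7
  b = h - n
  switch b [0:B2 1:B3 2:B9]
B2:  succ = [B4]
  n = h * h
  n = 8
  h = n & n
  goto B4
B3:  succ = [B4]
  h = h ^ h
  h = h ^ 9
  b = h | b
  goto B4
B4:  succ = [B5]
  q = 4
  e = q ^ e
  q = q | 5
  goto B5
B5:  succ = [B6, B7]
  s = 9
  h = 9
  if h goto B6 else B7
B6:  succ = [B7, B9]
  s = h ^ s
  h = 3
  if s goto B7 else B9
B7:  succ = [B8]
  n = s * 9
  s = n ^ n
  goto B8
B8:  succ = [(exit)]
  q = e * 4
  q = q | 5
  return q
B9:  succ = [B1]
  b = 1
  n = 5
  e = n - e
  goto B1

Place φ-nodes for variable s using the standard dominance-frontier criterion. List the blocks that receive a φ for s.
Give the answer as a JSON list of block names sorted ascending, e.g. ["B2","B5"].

idom tree: B1←B0 B2←B1 B3←B1 B4←B1 B5←B4 B6←B5 B7←B5 B8←B7 B9←B1
Dom at joins:
  B1: preds {B0,B9}: {B0} ∩ {B0,B1,B9} = {B0}; idom=B0
  B4: preds {B2,B3}: {B0,B1,B2} ∩ {B0,B1,B3} = {B0,B1}; idom=B1
  B7: preds {B5,B6}: {B0,B1,B4,B5} ∩ {B0,B1,B4,B5,B6} = {B0,B1,B4,B5}; idom=B5
  B9: preds {B1,B6}: {B0,B1} ∩ {B0,B1,B4,B5,B6} = {B0,B1}; idom=B1

Frontier:
  join B1 pred B0: · stop@B0
  join B1 pred B9: B9→B1 stop@B0
  join B4 pred B2: B2 stop@B1
  join B4 pred B3: B3 stop@B1
  join B7 pred B5: · stop@B5
  join B7 pred B6: B6 stop@B5
  join B9 pred B1: · stop@B1
  join B9 pred B6: B6→B5→B4 stop@B1
  B0: DF=∅
  B1: DF={B1}
  B2: DF={B4}
  B3: DF={B4}
  B4: DF={B9}
  B5: DF={B9}
  B6: DF={B7,B9}
  B7: DF=∅
  B8: DF=∅
  B9: DF={B1}

φ for s: defs {B5,B6,B7}
  DF⁺ = {B1,B7,B9}

Answer: ["B1", "B7", "B9"]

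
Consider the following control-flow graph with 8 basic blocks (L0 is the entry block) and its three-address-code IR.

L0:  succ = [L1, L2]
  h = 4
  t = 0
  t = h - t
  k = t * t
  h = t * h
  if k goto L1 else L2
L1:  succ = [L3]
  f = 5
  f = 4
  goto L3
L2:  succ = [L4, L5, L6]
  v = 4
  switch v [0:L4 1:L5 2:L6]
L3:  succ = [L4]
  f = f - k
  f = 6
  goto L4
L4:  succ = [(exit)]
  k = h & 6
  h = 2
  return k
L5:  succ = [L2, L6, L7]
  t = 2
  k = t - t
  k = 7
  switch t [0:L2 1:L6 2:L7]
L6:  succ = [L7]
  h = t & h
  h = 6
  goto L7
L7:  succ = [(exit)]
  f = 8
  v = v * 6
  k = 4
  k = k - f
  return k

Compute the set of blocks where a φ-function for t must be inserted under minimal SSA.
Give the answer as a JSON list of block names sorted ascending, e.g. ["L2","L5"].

Answer: ["L2", "L4", "L6", "L7"]

Working:
idom tree: L1←L0 L2←L0 L3←L1 L4←L0 L5←L2 L6←L2 L7←L2
Dom at joins:
  L2: preds {L0,L5}: {L0} ∩ {L0,L2,L5} = {L0}; idom=L0
  L4: preds {L2,L3}: {L0,L2} ∩ {L0,L1,L3} = {L0}; idom=L0
  L6: preds {L2,L5}: {L0,L2} ∩ {L0,L2,L5} = {L0,L2}; idom=L2
  L7: preds {L5,L6}: {L0,L2,L5} ∩ {L0,L2,L6} = {L0,L2}; idom=L2

Frontier:
  L2←L0: walk · to L0
  L2←L5: walk L5→L2 to L0
  L4←L2: walk L2 to L0
  L4←L3: walk L3→L1 to L0
  L6←L2: walk · to L2
  L6←L5: walk L5 to L2
  L7←L5: walk L5 to L2
  L7←L6: walk L6 to L2
  DF(L0)=∅
  DF(L1)={L4}
  DF(L2)={L2,L4}
  DF(L3)={L4}
  DF(L4)=∅
  DF(L5)={L2,L6,L7}
  DF(L6)={L7}
  DF(L7)=∅

φ for t: defs {L0,L5}
  DF⁺ = {L2,L4,L6,L7}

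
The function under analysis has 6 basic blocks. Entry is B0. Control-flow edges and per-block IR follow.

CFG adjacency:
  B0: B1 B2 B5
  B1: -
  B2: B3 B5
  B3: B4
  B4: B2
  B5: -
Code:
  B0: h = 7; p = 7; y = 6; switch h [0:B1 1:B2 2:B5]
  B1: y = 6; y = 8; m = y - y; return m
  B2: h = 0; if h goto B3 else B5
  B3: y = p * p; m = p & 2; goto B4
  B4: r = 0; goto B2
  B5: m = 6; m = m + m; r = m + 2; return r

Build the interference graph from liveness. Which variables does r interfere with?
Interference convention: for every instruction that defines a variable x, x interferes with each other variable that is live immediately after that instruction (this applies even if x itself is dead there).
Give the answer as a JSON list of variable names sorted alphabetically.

Answer: ["p"]

Working:
Per-block:
  B0: {h,p,y} / ∅
  B1: {m,y} / ∅
  B2: {h} / ∅
  B3: {m,y} / {p}
  B4: {r} / ∅
  B5: {m,r} / ∅

Live sets:
  live B0: ∅→{p}
  live B1: ∅→∅
  live B2: {p}→{p}
  live B3: {p}→{p}
  live B4: {p}→{p}
  live B5: ∅→∅

Interfere edges:
  h↔{p,y}
  m↔{p}
  p↔{h,m,r,y}
  r↔{p}
  y↔{h,p}

N(r) = ["p"]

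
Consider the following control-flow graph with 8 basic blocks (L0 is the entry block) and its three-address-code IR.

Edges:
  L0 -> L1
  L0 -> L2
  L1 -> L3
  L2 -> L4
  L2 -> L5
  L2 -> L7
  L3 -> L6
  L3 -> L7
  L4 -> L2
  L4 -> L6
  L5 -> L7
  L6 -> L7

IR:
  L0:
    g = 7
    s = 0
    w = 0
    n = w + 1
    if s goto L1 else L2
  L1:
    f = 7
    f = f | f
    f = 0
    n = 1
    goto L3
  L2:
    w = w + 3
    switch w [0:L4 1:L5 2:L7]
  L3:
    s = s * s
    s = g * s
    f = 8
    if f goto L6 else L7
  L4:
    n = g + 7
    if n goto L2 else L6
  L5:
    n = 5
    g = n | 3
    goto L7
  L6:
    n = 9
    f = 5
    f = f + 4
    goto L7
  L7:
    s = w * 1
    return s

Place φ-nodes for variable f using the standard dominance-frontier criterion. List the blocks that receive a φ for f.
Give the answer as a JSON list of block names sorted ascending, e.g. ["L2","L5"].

idom tree: L1←L0 L2←L0 L3←L1 L4←L2 L5←L2 L6←L0 L7←L0
Dom at joins:
  L2: preds {L0,L4}: {L0} ∩ {L0,L2,L4} = {L0}; idom=L0
  L6: preds {L3,L4}: {L0,L1,L3} ∩ {L0,L2,L4} = {L0}; idom=L0
  L7: preds {L2,L3,L5,L6}: {L0,L2} ∩ {L0,L1,L3} ∩ {L0,L2,L5} ∩ {L0,L6} = {L0}; idom=L0

DF derivation:
  L2←L0: walk · to L0
  L2←L4: walk L4→L2 to L0
  L6←L3: walk L3→L1 to L0
  L6←L4: walk L4→L2 to L0
  L7←L2: walk L2 to L0
  L7←L3: walk L3→L1 to L0
  L7←L5: walk L5→L2 to L0
  L7←L6: walk L6 to L0
  L0 → ∅
  L1 → {L6,L7}
  L2 → {L2,L6,L7}
  L3 → {L6,L7}
  L4 → {L2,L6}
  L5 → {L7}
  L6 → {L7}
  L7 → ∅

φ for f: defs {L1,L3,L6}
  DF⁺ = {L6,L7}

Answer: ["L6", "L7"]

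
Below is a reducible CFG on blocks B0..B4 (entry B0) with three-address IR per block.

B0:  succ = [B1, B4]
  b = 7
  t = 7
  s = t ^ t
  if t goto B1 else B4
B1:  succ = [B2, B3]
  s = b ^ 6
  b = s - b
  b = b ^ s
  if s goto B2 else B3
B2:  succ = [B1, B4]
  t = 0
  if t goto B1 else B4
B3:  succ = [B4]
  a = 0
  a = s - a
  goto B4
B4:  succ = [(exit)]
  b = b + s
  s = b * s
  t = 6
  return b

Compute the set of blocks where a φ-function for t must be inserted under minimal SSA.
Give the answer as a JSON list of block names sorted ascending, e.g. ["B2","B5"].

Answer: ["B1", "B4"]

Working:
idom tree: B1←B0 B2←B1 B3←B1 B4←B0
Dom at joins:
  B1: preds {B0,B2}: {B0} ∩ {B0,B1,B2} = {B0}; idom=B0
  B4: preds {B0,B2,B3}: {B0} ∩ {B0,B1,B2} ∩ {B0,B1,B3} = {B0}; idom=B0

DF walk-up:
  B1←B0: walk · to B0
  B1←B2: walk B2→B1 to B0
  B4←B0: walk · to B0
  B4←B2: walk B2→B1 to B0
  B4←B3: walk B3→B1 to B0
  B0: DF=∅
  B1: DF={B1,B4}
  B2: DF={B1,B4}
  B3: DF={B4}
  B4: DF=∅

φ for t: defs {B0,B2,B4}
  DF⁺ = {B1,B4}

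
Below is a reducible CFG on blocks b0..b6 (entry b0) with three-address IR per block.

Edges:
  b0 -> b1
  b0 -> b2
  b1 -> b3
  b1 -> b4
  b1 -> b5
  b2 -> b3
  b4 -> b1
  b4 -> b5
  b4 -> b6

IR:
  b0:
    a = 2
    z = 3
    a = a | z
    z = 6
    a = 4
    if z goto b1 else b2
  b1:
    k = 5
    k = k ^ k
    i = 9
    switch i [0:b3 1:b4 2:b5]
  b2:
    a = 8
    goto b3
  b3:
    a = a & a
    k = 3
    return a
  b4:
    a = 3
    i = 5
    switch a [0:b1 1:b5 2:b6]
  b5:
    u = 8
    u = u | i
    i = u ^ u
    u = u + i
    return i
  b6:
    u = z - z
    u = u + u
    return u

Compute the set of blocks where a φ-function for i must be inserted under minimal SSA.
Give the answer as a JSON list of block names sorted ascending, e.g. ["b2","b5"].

Answer: ["b1", "b3", "b5"]

Working:
idom tree: b1←b0 b2←b0 b3←b0 b4←b1 b5←b1 b6←b4
Join-block Dom:
  b1: preds {b0,b4}: {b0} ∩ {b0,b1,b4} = {b0}; idom=b0
  b3: preds {b1,b2}: {b0,b1} ∩ {b0,b2} = {b0}; idom=b0
  b5: preds {b1,b4}: {b0,b1} ∩ {b0,b1,b4} = {b0,b1}; idom=b1

Frontier:
  b1←b0: walk · to b0
  b1←b4: walk b4→b1 to b0
  b3←b1: walk b1 to b0
  b3←b2: walk b2 to b0
  b5←b1: walk · to b1
  b5←b4: walk b4 to b1
  b0 → ∅
  b1 → {b1,b3}
  b2 → {b3}
  b3 → ∅
  b4 → {b1,b5}
  b5 → ∅
  b6 → ∅

φ for i: defs {b1,b4,b5}
  DF⁺ = {b1,b3,b5}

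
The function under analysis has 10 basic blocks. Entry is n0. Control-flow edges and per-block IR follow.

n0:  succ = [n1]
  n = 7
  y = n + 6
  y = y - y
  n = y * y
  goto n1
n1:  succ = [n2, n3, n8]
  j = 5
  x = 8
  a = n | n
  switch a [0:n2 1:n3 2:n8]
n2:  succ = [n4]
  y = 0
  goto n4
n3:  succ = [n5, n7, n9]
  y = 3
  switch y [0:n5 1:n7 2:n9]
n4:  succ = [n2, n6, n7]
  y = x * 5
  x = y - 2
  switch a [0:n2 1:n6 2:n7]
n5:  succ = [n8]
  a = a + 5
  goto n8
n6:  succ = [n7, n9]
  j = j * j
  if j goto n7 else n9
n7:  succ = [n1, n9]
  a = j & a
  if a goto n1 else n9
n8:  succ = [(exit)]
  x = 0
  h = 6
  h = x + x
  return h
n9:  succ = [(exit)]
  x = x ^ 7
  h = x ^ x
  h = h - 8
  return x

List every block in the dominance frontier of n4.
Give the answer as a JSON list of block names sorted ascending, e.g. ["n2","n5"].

Answer: ["n2", "n7", "n9"]

Analysis:
idom tree: n1←n0 n2←n1 n3←n1 n4←n2 n5←n3 n6←n4 n7←n1 n8←n1 n9←n1
Dom at joins:
  n1: preds {n0,n7}: {n0} ∩ {n0,n1,n7} = {n0}; idom=n0
  n2: preds {n1,n4}: {n0,n1} ∩ {n0,n1,n2,n4} = {n0,n1}; idom=n1
  n7: preds {n3,n4,n6}: {n0,n1,n3} ∩ {n0,n1,n2,n4} ∩ {n0,n1,n2,n4,n6} = {n0,n1}; idom=n1
  n8: preds {n1,n5}: {n0,n1} ∩ {n0,n1,n3,n5} = {n0,n1}; idom=n1
  n9: preds {n3,n6,n7}: {n0,n1,n3} ∩ {n0,n1,n2,n4,n6} ∩ {n0,n1,n7} = {n0,n1}; idom=n1

DF derivation:
  n1←n0: walk · to n0
  n1←n7: walk n7→n1 to n0
  n2←n1: walk · to n1
  n2←n4: walk n4→n2 to n1
  n7←n3: walk n3 to n1
  n7←n4: walk n4→n2 to n1
  n7←n6: walk n6→n4→n2 to n1
  n8←n1: walk · to n1
  n8←n5: walk n5→n3 to n1
  n9←n3: walk n3 to n1
  n9←n6: walk n6→n4→n2 to n1
  n9←n7: walk n7 to n1
  DF(n0)=∅
  DF(n1)={n1}
  DF(n2)={n2,n7,n9}
  DF(n3)={n7,n8,n9}
  DF(n4)={n2,n7,n9}
  DF(n5)={n8}
  DF(n6)={n7,n9}
  DF(n7)={n1,n9}
  DF(n8)=∅
  DF(n9)=∅

DF(n4) = ["n2", "n7", "n9"]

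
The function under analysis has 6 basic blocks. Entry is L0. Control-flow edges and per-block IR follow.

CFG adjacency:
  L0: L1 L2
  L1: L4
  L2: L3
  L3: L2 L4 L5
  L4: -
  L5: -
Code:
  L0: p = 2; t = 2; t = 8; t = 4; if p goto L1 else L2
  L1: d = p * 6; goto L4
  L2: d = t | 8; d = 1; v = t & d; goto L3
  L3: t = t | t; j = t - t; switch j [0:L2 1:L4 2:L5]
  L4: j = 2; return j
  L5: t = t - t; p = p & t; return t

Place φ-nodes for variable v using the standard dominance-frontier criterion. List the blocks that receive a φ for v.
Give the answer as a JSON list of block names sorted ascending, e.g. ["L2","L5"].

idom tree: L1←L0 L2←L0 L3←L2 L4←L0 L5←L3
Join-block Dom:
  L2: preds {L0,L3}: {L0} ∩ {L0,L2,L3} = {L0}; idom=L0
  L4: preds {L1,L3}: {L0,L1} ∩ {L0,L2,L3} = {L0}; idom=L0

DF walk-up:
  L2←L0: walk · to L0
  L2←L3: walk L3→L2 to L0
  L4←L1: walk L1 to L0
  L4←L3: walk L3→L2 to L0
  DF(L0)=∅
  DF(L1)={L4}
  DF(L2)={L2,L4}
  DF(L3)={L2,L4}
  DF(L4)=∅
  DF(L5)=∅

φ for v: defs {L2}
  DF⁺ = {L2,L4}

Answer: ["L2", "L4"]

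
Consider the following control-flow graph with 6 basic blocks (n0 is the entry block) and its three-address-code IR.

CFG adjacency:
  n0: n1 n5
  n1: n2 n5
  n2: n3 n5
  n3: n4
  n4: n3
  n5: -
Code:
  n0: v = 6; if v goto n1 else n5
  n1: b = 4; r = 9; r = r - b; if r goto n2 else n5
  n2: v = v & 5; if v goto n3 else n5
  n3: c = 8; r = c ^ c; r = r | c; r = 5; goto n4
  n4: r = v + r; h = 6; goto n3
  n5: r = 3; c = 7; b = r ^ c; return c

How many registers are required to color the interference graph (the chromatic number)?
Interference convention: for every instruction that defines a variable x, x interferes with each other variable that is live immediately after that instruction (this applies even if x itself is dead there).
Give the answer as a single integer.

def/use:
  n0 def {v} use ∅
  n1 def {b,r} use ∅
  n2 def {v} use {v}
  n3 def {c,r} use ∅
  n4 def {h,r} use {r,v}
  n5 def {b,c,r} use ∅

Backward fixpoint:
  n0: in=∅ out={v}
  n1: in={v} out={v}
  n2: in={v} out={v}
  n3: in={v} out={r,v}
  n4: in={r,v} out={v}
  n5: in=∅ out=∅

Conflict graph:
  b: {c,r,v}
  c: {b,r,v}
  h: {v}
  r: {b,c,v}
  v: {b,c,h,r}

Chromatic number:
  clique {b,c,r,v} ⇒ need ≥ 4
  4-colouring: c0={v}  c1={b,h}  c2={c}  c3={r}
  χ = 4

Answer: 4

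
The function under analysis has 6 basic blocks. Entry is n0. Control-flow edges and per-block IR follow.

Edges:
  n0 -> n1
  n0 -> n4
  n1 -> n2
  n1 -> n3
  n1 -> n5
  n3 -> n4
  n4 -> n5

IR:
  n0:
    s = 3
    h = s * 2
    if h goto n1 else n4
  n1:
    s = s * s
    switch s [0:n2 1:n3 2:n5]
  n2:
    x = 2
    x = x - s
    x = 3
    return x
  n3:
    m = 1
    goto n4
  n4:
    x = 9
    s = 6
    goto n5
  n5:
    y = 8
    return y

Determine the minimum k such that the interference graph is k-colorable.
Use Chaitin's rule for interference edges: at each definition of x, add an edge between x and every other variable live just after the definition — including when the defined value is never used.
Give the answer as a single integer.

Answer: 2

Working:
Block summaries:
  n0: def={h,s} ue=∅
  n1: def={s} ue={s}
  n2: def={x} ue={s}
  n3: def={m} ue=∅
  n4: def={s,x} ue=∅
  n5: def={y} ue=∅

Liveness:
  n0 li=∅ lo={s}
  n1 li={s} lo={s}
  n2 li={s} lo=∅
  n3 li=∅ lo=∅
  n4 li=∅ lo=∅
  n5 li=∅ lo=∅

Interference:
  h↔{s}
  m↔∅
  s↔{h,x}
  x↔{s}
  y↔∅

Chromatic number:
  clique {h,s} ⇒ need ≥ 2
  2-colouring: r0={m,s,y}  r1={h,x}
  χ = 2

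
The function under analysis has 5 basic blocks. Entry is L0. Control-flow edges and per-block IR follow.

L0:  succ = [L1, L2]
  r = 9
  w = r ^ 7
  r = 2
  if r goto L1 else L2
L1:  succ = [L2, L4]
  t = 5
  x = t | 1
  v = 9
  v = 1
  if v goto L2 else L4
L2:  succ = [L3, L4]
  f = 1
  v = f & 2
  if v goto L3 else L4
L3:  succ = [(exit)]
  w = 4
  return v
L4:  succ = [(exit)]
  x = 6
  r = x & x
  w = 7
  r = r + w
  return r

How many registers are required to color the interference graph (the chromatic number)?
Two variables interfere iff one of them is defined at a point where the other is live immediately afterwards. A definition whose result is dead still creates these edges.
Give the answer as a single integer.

Answer: 2

Working:
Per-block:
  L0: def={r,w} ue=∅
  L1: def={t,v,x} ue=∅
  L2: def={f,v} ue=∅
  L3: def={w} ue={v}
  L4: def={r,w,x} ue=∅

Liveness:
  live L0: ∅→∅
  live L1: ∅→∅
  live L2: ∅→{v}
  live L3: {v}→∅
  live L4: ∅→∅

Conflict graph:
  f: ∅
  r: {w}
  t: ∅
  v: {w}
  w: {r,v}
  x: ∅

Chromatic number:
  lower bound: {r,w} mutually conflict ⇒ χ ≥ 2
  assign f→c0 r→c1 t→c0 v→c1 w→c0 x→c0 — no edge inside a register ⇒ χ ≤ 2
  χ = 2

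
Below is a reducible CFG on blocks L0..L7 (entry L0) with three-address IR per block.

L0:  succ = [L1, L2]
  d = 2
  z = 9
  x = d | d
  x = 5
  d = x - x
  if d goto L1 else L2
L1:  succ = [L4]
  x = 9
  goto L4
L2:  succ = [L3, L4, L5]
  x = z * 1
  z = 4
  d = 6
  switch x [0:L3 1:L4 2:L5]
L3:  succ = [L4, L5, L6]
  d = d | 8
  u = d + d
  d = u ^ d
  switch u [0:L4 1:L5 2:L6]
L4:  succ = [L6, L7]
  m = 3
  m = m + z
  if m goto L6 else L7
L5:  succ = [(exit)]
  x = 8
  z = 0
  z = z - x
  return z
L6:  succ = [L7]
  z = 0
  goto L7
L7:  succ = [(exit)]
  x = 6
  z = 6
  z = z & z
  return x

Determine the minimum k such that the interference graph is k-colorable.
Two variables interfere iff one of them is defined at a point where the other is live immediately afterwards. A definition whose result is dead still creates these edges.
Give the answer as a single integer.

Per-block:
  L0: {d,x,z} / ∅
  L1: {x} / ∅
  L2: {d,x,z} / {z}
  L3: {d,u} / {d}
  L4: {m} / {z}
  L5: {x,z} / ∅
  L6: {z} / ∅
  L7: {x,z} / ∅

Backward fixpoint:
  L0: in=∅ out={z}
  L1: in={z} out={z}
  L2: in={z} out={d,z}
  L3: in={d,z} out={z}
  L4: in={z} out=∅
  L5: in=∅ out=∅
  L6: in=∅ out=∅
  L7: in=∅ out=∅

Conflict graph:
  d: {u,x,z}
  m: {z}
  u: {d,z}
  x: {d,z}
  z: {d,m,u,x}

Chromatic number:
  {d,u,z} pairwise interfere (3-clique) ⇒ χ ≥ 3
  3-colouring: c0={z}  c1={d,m}  c2={u,x}
  χ = 3

Answer: 3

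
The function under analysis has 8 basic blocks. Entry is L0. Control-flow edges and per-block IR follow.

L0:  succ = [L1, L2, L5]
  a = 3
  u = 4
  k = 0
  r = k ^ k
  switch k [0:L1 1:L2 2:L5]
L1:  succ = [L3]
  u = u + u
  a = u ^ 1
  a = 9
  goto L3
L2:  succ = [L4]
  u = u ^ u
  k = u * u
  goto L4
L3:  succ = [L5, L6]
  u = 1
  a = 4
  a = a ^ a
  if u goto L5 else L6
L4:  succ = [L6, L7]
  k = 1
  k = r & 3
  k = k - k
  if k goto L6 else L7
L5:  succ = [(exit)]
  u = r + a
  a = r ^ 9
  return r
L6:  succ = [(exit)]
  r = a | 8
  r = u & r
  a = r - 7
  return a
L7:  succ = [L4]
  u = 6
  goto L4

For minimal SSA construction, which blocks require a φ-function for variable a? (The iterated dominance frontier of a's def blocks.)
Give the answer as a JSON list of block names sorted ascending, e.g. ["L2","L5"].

Answer: ["L5", "L6"]

Analysis:
idom tree: L1←L0 L2←L0 L3←L1 L4←L2 L5←L0 L6←L0 L7←L4
Dom∩ at merges:
  L4: preds {L2,L7}: {L0,L2} ∩ {L0,L2,L4,L7} = {L0,L2}; idom=L2
  L5: preds {L0,L3}: {L0} ∩ {L0,L1,L3} = {L0}; idom=L0
  L6: preds {L3,L4}: {L0,L1,L3} ∩ {L0,L2,L4} = {L0}; idom=L0

DF derivation:
  L4←L2: walk · to L2
  L4←L7: walk L7→L4 to L2
  L5←L0: walk · to L0
  L5←L3: walk L3→L1 to L0
  L6←L3: walk L3→L1 to L0
  L6←L4: walk L4→L2 to L0
  L0 → ∅
  L1 → {L5,L6}
  L2 → {L6}
  L3 → {L5,L6}
  L4 → {L4,L6}
  L5 → ∅
  L6 → ∅
  L7 → {L4}

φ for a: defs {L0,L1,L3,L5,L6}
  DF⁺ = {L5,L6}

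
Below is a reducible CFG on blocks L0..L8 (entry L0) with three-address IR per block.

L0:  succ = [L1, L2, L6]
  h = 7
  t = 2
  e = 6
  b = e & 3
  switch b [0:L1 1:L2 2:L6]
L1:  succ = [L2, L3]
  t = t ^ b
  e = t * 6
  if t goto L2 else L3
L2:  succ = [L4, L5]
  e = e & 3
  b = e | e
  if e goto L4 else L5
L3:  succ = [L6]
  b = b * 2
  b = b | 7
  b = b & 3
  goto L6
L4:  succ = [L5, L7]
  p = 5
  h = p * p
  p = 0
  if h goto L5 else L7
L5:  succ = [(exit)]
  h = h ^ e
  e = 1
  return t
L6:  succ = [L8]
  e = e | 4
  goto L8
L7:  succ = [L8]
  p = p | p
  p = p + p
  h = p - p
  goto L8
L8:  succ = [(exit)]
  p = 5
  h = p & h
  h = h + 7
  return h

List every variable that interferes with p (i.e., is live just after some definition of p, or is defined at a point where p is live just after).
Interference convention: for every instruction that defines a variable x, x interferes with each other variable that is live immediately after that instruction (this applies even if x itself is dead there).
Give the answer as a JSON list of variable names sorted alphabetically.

Block summaries:
  L0: def={b,e,h,t} ue=∅
  L1: def={e,t} ue={b,t}
  L2: def={b,e} ue={e}
  L3: def={b} ue={b}
  L4: def={h,p} ue=∅
  L5: def={e,h} ue={e,h,t}
  L6: def={e} ue={e}
  L7: def={h,p} ue={p}
  L8: def={h,p} ue={h}

Backward fixpoint:
  L0 li=∅ lo={b,e,h,t}
  L1 li={b,h,t} lo={b,e,h,t}
  L2 li={e,h,t} lo={e,h,t}
  L3 li={b,e,h} lo={e,h}
  L4 li={e,t} lo={e,h,p,t}
  L5 li={e,h,t} lo=∅
  L6 li={e,h} lo={h}
  L7 li={p} lo={h}
  L8 li={h} lo=∅

Interfere edges:
  b — {e,h,t}
  e — {b,h,p,t}
  h — {b,e,p,t}
  p — {e,h,t}
  t — {b,e,h,p}

N(p) = ["e", "h", "t"]

Answer: ["e", "h", "t"]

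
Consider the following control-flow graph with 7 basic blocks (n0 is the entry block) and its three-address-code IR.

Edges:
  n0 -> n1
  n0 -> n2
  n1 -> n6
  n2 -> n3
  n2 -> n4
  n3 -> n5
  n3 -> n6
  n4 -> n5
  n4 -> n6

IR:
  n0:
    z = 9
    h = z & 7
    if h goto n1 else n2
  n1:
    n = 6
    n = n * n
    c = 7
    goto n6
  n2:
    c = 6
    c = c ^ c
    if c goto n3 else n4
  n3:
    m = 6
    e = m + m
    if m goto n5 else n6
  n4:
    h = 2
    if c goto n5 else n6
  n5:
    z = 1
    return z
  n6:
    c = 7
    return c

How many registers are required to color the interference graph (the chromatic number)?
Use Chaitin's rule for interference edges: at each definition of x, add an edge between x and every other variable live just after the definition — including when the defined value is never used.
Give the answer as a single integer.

Answer: 2

Derivation:
Per-block:
  n0 def {h,z} use ∅
  n1 def {c,n} use ∅
  n2 def {c} use ∅
  n3 def {e,m} use ∅
  n4 def {h} use {c}
  n5 def {z} use ∅
  n6 def {c} use ∅

Backward fixpoint:
  live n0: ∅→∅
  live n1: ∅→∅
  live n2: ∅→{c}
  live n3: ∅→∅
  live n4: {c}→∅
  live n5: ∅→∅
  live n6: ∅→∅

Conflict graph:
  c↔{h}
  e↔{m}
  h↔{c}
  m↔{e}
  n↔∅
  z↔∅

Colouring:
  lower bound: {c,h} mutually conflict ⇒ χ ≥ 2
  assign c→r0 e→r0 h→r1 m→r1 n→r0 z→r0 — no edge inside a register ⇒ χ ≤ 2
  χ = 2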